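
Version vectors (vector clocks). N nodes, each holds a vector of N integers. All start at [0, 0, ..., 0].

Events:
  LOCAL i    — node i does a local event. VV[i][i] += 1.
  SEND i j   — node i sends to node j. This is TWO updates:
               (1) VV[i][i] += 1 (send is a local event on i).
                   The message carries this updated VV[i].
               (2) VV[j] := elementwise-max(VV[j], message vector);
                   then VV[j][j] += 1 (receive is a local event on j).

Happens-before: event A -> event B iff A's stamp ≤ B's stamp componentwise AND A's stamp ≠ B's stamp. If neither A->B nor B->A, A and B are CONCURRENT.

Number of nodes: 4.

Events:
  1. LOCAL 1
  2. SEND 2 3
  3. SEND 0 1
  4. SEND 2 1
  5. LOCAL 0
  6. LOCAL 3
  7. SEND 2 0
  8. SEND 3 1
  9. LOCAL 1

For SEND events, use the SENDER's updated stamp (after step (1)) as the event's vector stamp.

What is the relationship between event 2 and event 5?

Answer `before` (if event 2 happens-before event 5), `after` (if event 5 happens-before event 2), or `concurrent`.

Answer: concurrent

Derivation:
Initial: VV[0]=[0, 0, 0, 0]
Initial: VV[1]=[0, 0, 0, 0]
Initial: VV[2]=[0, 0, 0, 0]
Initial: VV[3]=[0, 0, 0, 0]
Event 1: LOCAL 1: VV[1][1]++ -> VV[1]=[0, 1, 0, 0]
Event 2: SEND 2->3: VV[2][2]++ -> VV[2]=[0, 0, 1, 0], msg_vec=[0, 0, 1, 0]; VV[3]=max(VV[3],msg_vec) then VV[3][3]++ -> VV[3]=[0, 0, 1, 1]
Event 3: SEND 0->1: VV[0][0]++ -> VV[0]=[1, 0, 0, 0], msg_vec=[1, 0, 0, 0]; VV[1]=max(VV[1],msg_vec) then VV[1][1]++ -> VV[1]=[1, 2, 0, 0]
Event 4: SEND 2->1: VV[2][2]++ -> VV[2]=[0, 0, 2, 0], msg_vec=[0, 0, 2, 0]; VV[1]=max(VV[1],msg_vec) then VV[1][1]++ -> VV[1]=[1, 3, 2, 0]
Event 5: LOCAL 0: VV[0][0]++ -> VV[0]=[2, 0, 0, 0]
Event 6: LOCAL 3: VV[3][3]++ -> VV[3]=[0, 0, 1, 2]
Event 7: SEND 2->0: VV[2][2]++ -> VV[2]=[0, 0, 3, 0], msg_vec=[0, 0, 3, 0]; VV[0]=max(VV[0],msg_vec) then VV[0][0]++ -> VV[0]=[3, 0, 3, 0]
Event 8: SEND 3->1: VV[3][3]++ -> VV[3]=[0, 0, 1, 3], msg_vec=[0, 0, 1, 3]; VV[1]=max(VV[1],msg_vec) then VV[1][1]++ -> VV[1]=[1, 4, 2, 3]
Event 9: LOCAL 1: VV[1][1]++ -> VV[1]=[1, 5, 2, 3]
Event 2 stamp: [0, 0, 1, 0]
Event 5 stamp: [2, 0, 0, 0]
[0, 0, 1, 0] <= [2, 0, 0, 0]? False
[2, 0, 0, 0] <= [0, 0, 1, 0]? False
Relation: concurrent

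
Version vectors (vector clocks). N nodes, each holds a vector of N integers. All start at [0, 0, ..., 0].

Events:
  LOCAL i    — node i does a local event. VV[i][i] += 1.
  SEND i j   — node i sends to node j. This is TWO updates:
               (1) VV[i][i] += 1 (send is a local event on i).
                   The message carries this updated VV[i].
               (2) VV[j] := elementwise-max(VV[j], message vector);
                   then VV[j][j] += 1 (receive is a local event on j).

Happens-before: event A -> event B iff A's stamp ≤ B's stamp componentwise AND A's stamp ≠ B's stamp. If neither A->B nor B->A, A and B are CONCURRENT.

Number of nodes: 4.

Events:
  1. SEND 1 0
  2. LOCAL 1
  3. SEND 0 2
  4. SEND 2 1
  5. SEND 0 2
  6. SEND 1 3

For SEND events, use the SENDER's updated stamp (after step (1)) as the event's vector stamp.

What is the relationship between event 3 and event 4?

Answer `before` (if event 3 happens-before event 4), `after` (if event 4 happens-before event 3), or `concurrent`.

Initial: VV[0]=[0, 0, 0, 0]
Initial: VV[1]=[0, 0, 0, 0]
Initial: VV[2]=[0, 0, 0, 0]
Initial: VV[3]=[0, 0, 0, 0]
Event 1: SEND 1->0: VV[1][1]++ -> VV[1]=[0, 1, 0, 0], msg_vec=[0, 1, 0, 0]; VV[0]=max(VV[0],msg_vec) then VV[0][0]++ -> VV[0]=[1, 1, 0, 0]
Event 2: LOCAL 1: VV[1][1]++ -> VV[1]=[0, 2, 0, 0]
Event 3: SEND 0->2: VV[0][0]++ -> VV[0]=[2, 1, 0, 0], msg_vec=[2, 1, 0, 0]; VV[2]=max(VV[2],msg_vec) then VV[2][2]++ -> VV[2]=[2, 1, 1, 0]
Event 4: SEND 2->1: VV[2][2]++ -> VV[2]=[2, 1, 2, 0], msg_vec=[2, 1, 2, 0]; VV[1]=max(VV[1],msg_vec) then VV[1][1]++ -> VV[1]=[2, 3, 2, 0]
Event 5: SEND 0->2: VV[0][0]++ -> VV[0]=[3, 1, 0, 0], msg_vec=[3, 1, 0, 0]; VV[2]=max(VV[2],msg_vec) then VV[2][2]++ -> VV[2]=[3, 1, 3, 0]
Event 6: SEND 1->3: VV[1][1]++ -> VV[1]=[2, 4, 2, 0], msg_vec=[2, 4, 2, 0]; VV[3]=max(VV[3],msg_vec) then VV[3][3]++ -> VV[3]=[2, 4, 2, 1]
Event 3 stamp: [2, 1, 0, 0]
Event 4 stamp: [2, 1, 2, 0]
[2, 1, 0, 0] <= [2, 1, 2, 0]? True
[2, 1, 2, 0] <= [2, 1, 0, 0]? False
Relation: before

Answer: before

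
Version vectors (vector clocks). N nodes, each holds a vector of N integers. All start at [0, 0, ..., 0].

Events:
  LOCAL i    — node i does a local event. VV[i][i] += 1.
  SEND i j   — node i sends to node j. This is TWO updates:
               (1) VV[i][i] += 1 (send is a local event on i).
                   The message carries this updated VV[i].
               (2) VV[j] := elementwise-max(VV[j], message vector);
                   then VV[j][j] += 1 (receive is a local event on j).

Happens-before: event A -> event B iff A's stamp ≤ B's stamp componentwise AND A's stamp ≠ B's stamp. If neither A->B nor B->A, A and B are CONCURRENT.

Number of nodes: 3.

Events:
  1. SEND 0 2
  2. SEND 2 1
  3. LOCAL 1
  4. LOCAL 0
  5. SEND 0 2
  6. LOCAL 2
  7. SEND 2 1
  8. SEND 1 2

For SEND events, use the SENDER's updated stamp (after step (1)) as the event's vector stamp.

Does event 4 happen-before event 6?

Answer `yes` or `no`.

Initial: VV[0]=[0, 0, 0]
Initial: VV[1]=[0, 0, 0]
Initial: VV[2]=[0, 0, 0]
Event 1: SEND 0->2: VV[0][0]++ -> VV[0]=[1, 0, 0], msg_vec=[1, 0, 0]; VV[2]=max(VV[2],msg_vec) then VV[2][2]++ -> VV[2]=[1, 0, 1]
Event 2: SEND 2->1: VV[2][2]++ -> VV[2]=[1, 0, 2], msg_vec=[1, 0, 2]; VV[1]=max(VV[1],msg_vec) then VV[1][1]++ -> VV[1]=[1, 1, 2]
Event 3: LOCAL 1: VV[1][1]++ -> VV[1]=[1, 2, 2]
Event 4: LOCAL 0: VV[0][0]++ -> VV[0]=[2, 0, 0]
Event 5: SEND 0->2: VV[0][0]++ -> VV[0]=[3, 0, 0], msg_vec=[3, 0, 0]; VV[2]=max(VV[2],msg_vec) then VV[2][2]++ -> VV[2]=[3, 0, 3]
Event 6: LOCAL 2: VV[2][2]++ -> VV[2]=[3, 0, 4]
Event 7: SEND 2->1: VV[2][2]++ -> VV[2]=[3, 0, 5], msg_vec=[3, 0, 5]; VV[1]=max(VV[1],msg_vec) then VV[1][1]++ -> VV[1]=[3, 3, 5]
Event 8: SEND 1->2: VV[1][1]++ -> VV[1]=[3, 4, 5], msg_vec=[3, 4, 5]; VV[2]=max(VV[2],msg_vec) then VV[2][2]++ -> VV[2]=[3, 4, 6]
Event 4 stamp: [2, 0, 0]
Event 6 stamp: [3, 0, 4]
[2, 0, 0] <= [3, 0, 4]? True. Equal? False. Happens-before: True

Answer: yes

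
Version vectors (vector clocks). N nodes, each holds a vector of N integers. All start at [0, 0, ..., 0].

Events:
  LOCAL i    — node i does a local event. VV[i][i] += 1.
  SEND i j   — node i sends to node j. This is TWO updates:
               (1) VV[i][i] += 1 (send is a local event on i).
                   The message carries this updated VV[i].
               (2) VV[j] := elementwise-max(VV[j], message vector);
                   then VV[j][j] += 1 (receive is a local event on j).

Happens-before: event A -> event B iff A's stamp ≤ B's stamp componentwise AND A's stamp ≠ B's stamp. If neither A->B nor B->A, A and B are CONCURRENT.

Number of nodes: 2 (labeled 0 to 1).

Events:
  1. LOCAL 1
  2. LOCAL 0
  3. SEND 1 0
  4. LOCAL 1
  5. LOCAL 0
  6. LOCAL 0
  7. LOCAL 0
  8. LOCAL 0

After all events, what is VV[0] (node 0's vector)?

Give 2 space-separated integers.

Answer: 6 2

Derivation:
Initial: VV[0]=[0, 0]
Initial: VV[1]=[0, 0]
Event 1: LOCAL 1: VV[1][1]++ -> VV[1]=[0, 1]
Event 2: LOCAL 0: VV[0][0]++ -> VV[0]=[1, 0]
Event 3: SEND 1->0: VV[1][1]++ -> VV[1]=[0, 2], msg_vec=[0, 2]; VV[0]=max(VV[0],msg_vec) then VV[0][0]++ -> VV[0]=[2, 2]
Event 4: LOCAL 1: VV[1][1]++ -> VV[1]=[0, 3]
Event 5: LOCAL 0: VV[0][0]++ -> VV[0]=[3, 2]
Event 6: LOCAL 0: VV[0][0]++ -> VV[0]=[4, 2]
Event 7: LOCAL 0: VV[0][0]++ -> VV[0]=[5, 2]
Event 8: LOCAL 0: VV[0][0]++ -> VV[0]=[6, 2]
Final vectors: VV[0]=[6, 2]; VV[1]=[0, 3]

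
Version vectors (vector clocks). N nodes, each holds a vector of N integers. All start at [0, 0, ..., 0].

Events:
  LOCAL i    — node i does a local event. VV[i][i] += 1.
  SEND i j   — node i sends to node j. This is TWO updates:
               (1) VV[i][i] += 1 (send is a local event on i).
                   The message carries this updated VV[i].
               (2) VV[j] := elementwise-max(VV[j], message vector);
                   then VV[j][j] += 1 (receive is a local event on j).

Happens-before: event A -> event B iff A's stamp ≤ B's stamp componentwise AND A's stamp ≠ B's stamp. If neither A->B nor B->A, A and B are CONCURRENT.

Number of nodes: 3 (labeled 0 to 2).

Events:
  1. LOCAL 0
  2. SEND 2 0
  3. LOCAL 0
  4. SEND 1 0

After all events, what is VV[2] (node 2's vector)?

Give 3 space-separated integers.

Answer: 0 0 1

Derivation:
Initial: VV[0]=[0, 0, 0]
Initial: VV[1]=[0, 0, 0]
Initial: VV[2]=[0, 0, 0]
Event 1: LOCAL 0: VV[0][0]++ -> VV[0]=[1, 0, 0]
Event 2: SEND 2->0: VV[2][2]++ -> VV[2]=[0, 0, 1], msg_vec=[0, 0, 1]; VV[0]=max(VV[0],msg_vec) then VV[0][0]++ -> VV[0]=[2, 0, 1]
Event 3: LOCAL 0: VV[0][0]++ -> VV[0]=[3, 0, 1]
Event 4: SEND 1->0: VV[1][1]++ -> VV[1]=[0, 1, 0], msg_vec=[0, 1, 0]; VV[0]=max(VV[0],msg_vec) then VV[0][0]++ -> VV[0]=[4, 1, 1]
Final vectors: VV[0]=[4, 1, 1]; VV[1]=[0, 1, 0]; VV[2]=[0, 0, 1]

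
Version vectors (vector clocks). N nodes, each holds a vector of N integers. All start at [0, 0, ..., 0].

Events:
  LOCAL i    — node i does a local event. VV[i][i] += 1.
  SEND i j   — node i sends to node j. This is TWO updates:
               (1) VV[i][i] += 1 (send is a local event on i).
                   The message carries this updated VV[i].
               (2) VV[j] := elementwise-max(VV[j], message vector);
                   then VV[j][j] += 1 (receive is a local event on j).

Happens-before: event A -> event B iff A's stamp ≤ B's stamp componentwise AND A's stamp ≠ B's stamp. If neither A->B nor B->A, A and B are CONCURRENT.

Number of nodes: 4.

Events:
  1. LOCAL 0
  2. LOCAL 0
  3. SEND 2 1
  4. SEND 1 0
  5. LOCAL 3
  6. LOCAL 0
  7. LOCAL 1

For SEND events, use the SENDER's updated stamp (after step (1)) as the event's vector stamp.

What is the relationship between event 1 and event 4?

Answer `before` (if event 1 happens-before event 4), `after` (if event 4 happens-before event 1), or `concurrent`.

Answer: concurrent

Derivation:
Initial: VV[0]=[0, 0, 0, 0]
Initial: VV[1]=[0, 0, 0, 0]
Initial: VV[2]=[0, 0, 0, 0]
Initial: VV[3]=[0, 0, 0, 0]
Event 1: LOCAL 0: VV[0][0]++ -> VV[0]=[1, 0, 0, 0]
Event 2: LOCAL 0: VV[0][0]++ -> VV[0]=[2, 0, 0, 0]
Event 3: SEND 2->1: VV[2][2]++ -> VV[2]=[0, 0, 1, 0], msg_vec=[0, 0, 1, 0]; VV[1]=max(VV[1],msg_vec) then VV[1][1]++ -> VV[1]=[0, 1, 1, 0]
Event 4: SEND 1->0: VV[1][1]++ -> VV[1]=[0, 2, 1, 0], msg_vec=[0, 2, 1, 0]; VV[0]=max(VV[0],msg_vec) then VV[0][0]++ -> VV[0]=[3, 2, 1, 0]
Event 5: LOCAL 3: VV[3][3]++ -> VV[3]=[0, 0, 0, 1]
Event 6: LOCAL 0: VV[0][0]++ -> VV[0]=[4, 2, 1, 0]
Event 7: LOCAL 1: VV[1][1]++ -> VV[1]=[0, 3, 1, 0]
Event 1 stamp: [1, 0, 0, 0]
Event 4 stamp: [0, 2, 1, 0]
[1, 0, 0, 0] <= [0, 2, 1, 0]? False
[0, 2, 1, 0] <= [1, 0, 0, 0]? False
Relation: concurrent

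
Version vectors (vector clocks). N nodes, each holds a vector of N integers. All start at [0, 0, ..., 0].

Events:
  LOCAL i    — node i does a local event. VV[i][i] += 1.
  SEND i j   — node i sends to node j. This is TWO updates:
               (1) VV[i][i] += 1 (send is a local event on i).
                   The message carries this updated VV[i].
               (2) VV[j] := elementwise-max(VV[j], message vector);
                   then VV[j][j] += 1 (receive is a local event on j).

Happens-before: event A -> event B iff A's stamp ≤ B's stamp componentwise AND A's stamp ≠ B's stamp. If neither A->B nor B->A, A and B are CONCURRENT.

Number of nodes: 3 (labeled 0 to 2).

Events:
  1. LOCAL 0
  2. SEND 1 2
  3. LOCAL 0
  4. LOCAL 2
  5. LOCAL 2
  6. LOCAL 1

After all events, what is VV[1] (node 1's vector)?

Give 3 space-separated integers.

Initial: VV[0]=[0, 0, 0]
Initial: VV[1]=[0, 0, 0]
Initial: VV[2]=[0, 0, 0]
Event 1: LOCAL 0: VV[0][0]++ -> VV[0]=[1, 0, 0]
Event 2: SEND 1->2: VV[1][1]++ -> VV[1]=[0, 1, 0], msg_vec=[0, 1, 0]; VV[2]=max(VV[2],msg_vec) then VV[2][2]++ -> VV[2]=[0, 1, 1]
Event 3: LOCAL 0: VV[0][0]++ -> VV[0]=[2, 0, 0]
Event 4: LOCAL 2: VV[2][2]++ -> VV[2]=[0, 1, 2]
Event 5: LOCAL 2: VV[2][2]++ -> VV[2]=[0, 1, 3]
Event 6: LOCAL 1: VV[1][1]++ -> VV[1]=[0, 2, 0]
Final vectors: VV[0]=[2, 0, 0]; VV[1]=[0, 2, 0]; VV[2]=[0, 1, 3]

Answer: 0 2 0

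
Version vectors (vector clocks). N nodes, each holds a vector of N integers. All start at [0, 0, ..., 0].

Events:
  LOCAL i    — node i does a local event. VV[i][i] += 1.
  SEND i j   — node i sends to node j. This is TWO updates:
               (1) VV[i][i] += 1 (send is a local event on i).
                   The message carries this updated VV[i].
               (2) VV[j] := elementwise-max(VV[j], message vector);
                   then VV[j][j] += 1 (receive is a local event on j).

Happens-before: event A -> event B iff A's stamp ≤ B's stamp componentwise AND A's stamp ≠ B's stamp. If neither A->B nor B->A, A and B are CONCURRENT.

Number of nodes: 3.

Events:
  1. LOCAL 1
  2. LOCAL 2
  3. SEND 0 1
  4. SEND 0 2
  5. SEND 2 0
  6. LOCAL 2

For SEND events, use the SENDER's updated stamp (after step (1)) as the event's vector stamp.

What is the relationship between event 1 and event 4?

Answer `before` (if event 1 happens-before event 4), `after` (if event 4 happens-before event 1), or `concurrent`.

Initial: VV[0]=[0, 0, 0]
Initial: VV[1]=[0, 0, 0]
Initial: VV[2]=[0, 0, 0]
Event 1: LOCAL 1: VV[1][1]++ -> VV[1]=[0, 1, 0]
Event 2: LOCAL 2: VV[2][2]++ -> VV[2]=[0, 0, 1]
Event 3: SEND 0->1: VV[0][0]++ -> VV[0]=[1, 0, 0], msg_vec=[1, 0, 0]; VV[1]=max(VV[1],msg_vec) then VV[1][1]++ -> VV[1]=[1, 2, 0]
Event 4: SEND 0->2: VV[0][0]++ -> VV[0]=[2, 0, 0], msg_vec=[2, 0, 0]; VV[2]=max(VV[2],msg_vec) then VV[2][2]++ -> VV[2]=[2, 0, 2]
Event 5: SEND 2->0: VV[2][2]++ -> VV[2]=[2, 0, 3], msg_vec=[2, 0, 3]; VV[0]=max(VV[0],msg_vec) then VV[0][0]++ -> VV[0]=[3, 0, 3]
Event 6: LOCAL 2: VV[2][2]++ -> VV[2]=[2, 0, 4]
Event 1 stamp: [0, 1, 0]
Event 4 stamp: [2, 0, 0]
[0, 1, 0] <= [2, 0, 0]? False
[2, 0, 0] <= [0, 1, 0]? False
Relation: concurrent

Answer: concurrent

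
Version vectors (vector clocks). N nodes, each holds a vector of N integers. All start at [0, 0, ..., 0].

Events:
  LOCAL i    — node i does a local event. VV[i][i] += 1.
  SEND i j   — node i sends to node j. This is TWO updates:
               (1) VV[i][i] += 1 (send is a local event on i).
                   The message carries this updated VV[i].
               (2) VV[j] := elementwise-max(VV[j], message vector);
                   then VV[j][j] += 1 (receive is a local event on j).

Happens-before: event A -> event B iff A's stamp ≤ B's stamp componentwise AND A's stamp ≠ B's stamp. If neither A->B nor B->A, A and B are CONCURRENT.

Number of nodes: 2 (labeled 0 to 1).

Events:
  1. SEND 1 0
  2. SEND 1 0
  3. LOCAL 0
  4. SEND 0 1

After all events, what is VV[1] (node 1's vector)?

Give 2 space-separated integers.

Answer: 4 3

Derivation:
Initial: VV[0]=[0, 0]
Initial: VV[1]=[0, 0]
Event 1: SEND 1->0: VV[1][1]++ -> VV[1]=[0, 1], msg_vec=[0, 1]; VV[0]=max(VV[0],msg_vec) then VV[0][0]++ -> VV[0]=[1, 1]
Event 2: SEND 1->0: VV[1][1]++ -> VV[1]=[0, 2], msg_vec=[0, 2]; VV[0]=max(VV[0],msg_vec) then VV[0][0]++ -> VV[0]=[2, 2]
Event 3: LOCAL 0: VV[0][0]++ -> VV[0]=[3, 2]
Event 4: SEND 0->1: VV[0][0]++ -> VV[0]=[4, 2], msg_vec=[4, 2]; VV[1]=max(VV[1],msg_vec) then VV[1][1]++ -> VV[1]=[4, 3]
Final vectors: VV[0]=[4, 2]; VV[1]=[4, 3]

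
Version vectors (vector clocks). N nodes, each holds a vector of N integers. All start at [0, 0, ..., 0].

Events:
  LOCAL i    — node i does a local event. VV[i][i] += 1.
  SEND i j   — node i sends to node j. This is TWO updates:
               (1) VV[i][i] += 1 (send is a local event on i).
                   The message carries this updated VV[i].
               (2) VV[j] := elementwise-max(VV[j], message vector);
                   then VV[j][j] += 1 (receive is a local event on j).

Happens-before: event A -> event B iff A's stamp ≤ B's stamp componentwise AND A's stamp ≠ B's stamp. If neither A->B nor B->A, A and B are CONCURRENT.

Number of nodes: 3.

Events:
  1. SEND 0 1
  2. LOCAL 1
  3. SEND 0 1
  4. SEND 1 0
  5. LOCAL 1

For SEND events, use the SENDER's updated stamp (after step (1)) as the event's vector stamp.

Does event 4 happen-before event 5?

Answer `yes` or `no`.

Answer: yes

Derivation:
Initial: VV[0]=[0, 0, 0]
Initial: VV[1]=[0, 0, 0]
Initial: VV[2]=[0, 0, 0]
Event 1: SEND 0->1: VV[0][0]++ -> VV[0]=[1, 0, 0], msg_vec=[1, 0, 0]; VV[1]=max(VV[1],msg_vec) then VV[1][1]++ -> VV[1]=[1, 1, 0]
Event 2: LOCAL 1: VV[1][1]++ -> VV[1]=[1, 2, 0]
Event 3: SEND 0->1: VV[0][0]++ -> VV[0]=[2, 0, 0], msg_vec=[2, 0, 0]; VV[1]=max(VV[1],msg_vec) then VV[1][1]++ -> VV[1]=[2, 3, 0]
Event 4: SEND 1->0: VV[1][1]++ -> VV[1]=[2, 4, 0], msg_vec=[2, 4, 0]; VV[0]=max(VV[0],msg_vec) then VV[0][0]++ -> VV[0]=[3, 4, 0]
Event 5: LOCAL 1: VV[1][1]++ -> VV[1]=[2, 5, 0]
Event 4 stamp: [2, 4, 0]
Event 5 stamp: [2, 5, 0]
[2, 4, 0] <= [2, 5, 0]? True. Equal? False. Happens-before: True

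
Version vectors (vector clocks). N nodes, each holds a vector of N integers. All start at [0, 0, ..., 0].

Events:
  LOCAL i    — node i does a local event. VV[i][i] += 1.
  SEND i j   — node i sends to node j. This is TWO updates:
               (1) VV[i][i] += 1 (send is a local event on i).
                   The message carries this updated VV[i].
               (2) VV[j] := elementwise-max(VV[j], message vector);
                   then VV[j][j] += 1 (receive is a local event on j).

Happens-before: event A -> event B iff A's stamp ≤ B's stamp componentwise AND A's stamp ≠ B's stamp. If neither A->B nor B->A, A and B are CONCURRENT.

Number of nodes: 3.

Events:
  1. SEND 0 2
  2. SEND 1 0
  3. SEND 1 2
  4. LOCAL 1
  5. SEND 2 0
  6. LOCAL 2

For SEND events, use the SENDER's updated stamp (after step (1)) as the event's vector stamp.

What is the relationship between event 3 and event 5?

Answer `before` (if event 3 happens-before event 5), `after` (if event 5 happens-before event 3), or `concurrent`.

Initial: VV[0]=[0, 0, 0]
Initial: VV[1]=[0, 0, 0]
Initial: VV[2]=[0, 0, 0]
Event 1: SEND 0->2: VV[0][0]++ -> VV[0]=[1, 0, 0], msg_vec=[1, 0, 0]; VV[2]=max(VV[2],msg_vec) then VV[2][2]++ -> VV[2]=[1, 0, 1]
Event 2: SEND 1->0: VV[1][1]++ -> VV[1]=[0, 1, 0], msg_vec=[0, 1, 0]; VV[0]=max(VV[0],msg_vec) then VV[0][0]++ -> VV[0]=[2, 1, 0]
Event 3: SEND 1->2: VV[1][1]++ -> VV[1]=[0, 2, 0], msg_vec=[0, 2, 0]; VV[2]=max(VV[2],msg_vec) then VV[2][2]++ -> VV[2]=[1, 2, 2]
Event 4: LOCAL 1: VV[1][1]++ -> VV[1]=[0, 3, 0]
Event 5: SEND 2->0: VV[2][2]++ -> VV[2]=[1, 2, 3], msg_vec=[1, 2, 3]; VV[0]=max(VV[0],msg_vec) then VV[0][0]++ -> VV[0]=[3, 2, 3]
Event 6: LOCAL 2: VV[2][2]++ -> VV[2]=[1, 2, 4]
Event 3 stamp: [0, 2, 0]
Event 5 stamp: [1, 2, 3]
[0, 2, 0] <= [1, 2, 3]? True
[1, 2, 3] <= [0, 2, 0]? False
Relation: before

Answer: before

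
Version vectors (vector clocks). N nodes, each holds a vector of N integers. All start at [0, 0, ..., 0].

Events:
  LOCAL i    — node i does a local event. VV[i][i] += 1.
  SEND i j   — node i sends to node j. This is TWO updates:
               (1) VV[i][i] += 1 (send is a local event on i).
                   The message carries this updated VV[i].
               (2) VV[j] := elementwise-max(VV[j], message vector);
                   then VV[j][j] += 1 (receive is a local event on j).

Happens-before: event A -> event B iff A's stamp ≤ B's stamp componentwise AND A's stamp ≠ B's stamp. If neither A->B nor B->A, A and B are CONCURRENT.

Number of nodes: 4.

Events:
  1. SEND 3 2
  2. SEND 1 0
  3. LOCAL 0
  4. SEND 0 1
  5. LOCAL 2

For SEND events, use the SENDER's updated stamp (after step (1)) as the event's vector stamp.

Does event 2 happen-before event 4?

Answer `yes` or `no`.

Answer: yes

Derivation:
Initial: VV[0]=[0, 0, 0, 0]
Initial: VV[1]=[0, 0, 0, 0]
Initial: VV[2]=[0, 0, 0, 0]
Initial: VV[3]=[0, 0, 0, 0]
Event 1: SEND 3->2: VV[3][3]++ -> VV[3]=[0, 0, 0, 1], msg_vec=[0, 0, 0, 1]; VV[2]=max(VV[2],msg_vec) then VV[2][2]++ -> VV[2]=[0, 0, 1, 1]
Event 2: SEND 1->0: VV[1][1]++ -> VV[1]=[0, 1, 0, 0], msg_vec=[0, 1, 0, 0]; VV[0]=max(VV[0],msg_vec) then VV[0][0]++ -> VV[0]=[1, 1, 0, 0]
Event 3: LOCAL 0: VV[0][0]++ -> VV[0]=[2, 1, 0, 0]
Event 4: SEND 0->1: VV[0][0]++ -> VV[0]=[3, 1, 0, 0], msg_vec=[3, 1, 0, 0]; VV[1]=max(VV[1],msg_vec) then VV[1][1]++ -> VV[1]=[3, 2, 0, 0]
Event 5: LOCAL 2: VV[2][2]++ -> VV[2]=[0, 0, 2, 1]
Event 2 stamp: [0, 1, 0, 0]
Event 4 stamp: [3, 1, 0, 0]
[0, 1, 0, 0] <= [3, 1, 0, 0]? True. Equal? False. Happens-before: True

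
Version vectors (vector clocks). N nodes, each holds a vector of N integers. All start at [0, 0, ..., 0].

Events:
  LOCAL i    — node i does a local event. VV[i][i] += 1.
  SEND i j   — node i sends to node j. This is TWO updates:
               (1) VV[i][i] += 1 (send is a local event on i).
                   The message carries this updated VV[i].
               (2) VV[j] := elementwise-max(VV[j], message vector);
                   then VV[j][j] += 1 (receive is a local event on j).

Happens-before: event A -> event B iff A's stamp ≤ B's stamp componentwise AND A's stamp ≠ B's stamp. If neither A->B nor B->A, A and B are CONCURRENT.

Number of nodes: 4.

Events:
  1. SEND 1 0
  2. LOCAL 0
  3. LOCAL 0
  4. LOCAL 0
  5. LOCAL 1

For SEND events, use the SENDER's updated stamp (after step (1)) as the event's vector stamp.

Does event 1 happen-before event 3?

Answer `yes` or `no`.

Answer: yes

Derivation:
Initial: VV[0]=[0, 0, 0, 0]
Initial: VV[1]=[0, 0, 0, 0]
Initial: VV[2]=[0, 0, 0, 0]
Initial: VV[3]=[0, 0, 0, 0]
Event 1: SEND 1->0: VV[1][1]++ -> VV[1]=[0, 1, 0, 0], msg_vec=[0, 1, 0, 0]; VV[0]=max(VV[0],msg_vec) then VV[0][0]++ -> VV[0]=[1, 1, 0, 0]
Event 2: LOCAL 0: VV[0][0]++ -> VV[0]=[2, 1, 0, 0]
Event 3: LOCAL 0: VV[0][0]++ -> VV[0]=[3, 1, 0, 0]
Event 4: LOCAL 0: VV[0][0]++ -> VV[0]=[4, 1, 0, 0]
Event 5: LOCAL 1: VV[1][1]++ -> VV[1]=[0, 2, 0, 0]
Event 1 stamp: [0, 1, 0, 0]
Event 3 stamp: [3, 1, 0, 0]
[0, 1, 0, 0] <= [3, 1, 0, 0]? True. Equal? False. Happens-before: True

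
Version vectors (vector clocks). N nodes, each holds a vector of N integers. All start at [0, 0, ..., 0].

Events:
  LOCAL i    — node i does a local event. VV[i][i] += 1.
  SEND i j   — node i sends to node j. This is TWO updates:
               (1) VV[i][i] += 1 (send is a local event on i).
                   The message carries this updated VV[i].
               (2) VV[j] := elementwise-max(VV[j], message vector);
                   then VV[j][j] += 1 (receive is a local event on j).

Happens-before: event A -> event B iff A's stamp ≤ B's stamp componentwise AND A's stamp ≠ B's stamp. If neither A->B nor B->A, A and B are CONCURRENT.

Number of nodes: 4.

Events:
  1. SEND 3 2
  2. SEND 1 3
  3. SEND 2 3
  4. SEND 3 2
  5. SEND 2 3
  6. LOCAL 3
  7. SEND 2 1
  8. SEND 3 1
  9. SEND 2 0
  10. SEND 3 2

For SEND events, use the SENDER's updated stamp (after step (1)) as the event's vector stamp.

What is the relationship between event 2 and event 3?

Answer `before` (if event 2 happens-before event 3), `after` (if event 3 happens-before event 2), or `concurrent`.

Initial: VV[0]=[0, 0, 0, 0]
Initial: VV[1]=[0, 0, 0, 0]
Initial: VV[2]=[0, 0, 0, 0]
Initial: VV[3]=[0, 0, 0, 0]
Event 1: SEND 3->2: VV[3][3]++ -> VV[3]=[0, 0, 0, 1], msg_vec=[0, 0, 0, 1]; VV[2]=max(VV[2],msg_vec) then VV[2][2]++ -> VV[2]=[0, 0, 1, 1]
Event 2: SEND 1->3: VV[1][1]++ -> VV[1]=[0, 1, 0, 0], msg_vec=[0, 1, 0, 0]; VV[3]=max(VV[3],msg_vec) then VV[3][3]++ -> VV[3]=[0, 1, 0, 2]
Event 3: SEND 2->3: VV[2][2]++ -> VV[2]=[0, 0, 2, 1], msg_vec=[0, 0, 2, 1]; VV[3]=max(VV[3],msg_vec) then VV[3][3]++ -> VV[3]=[0, 1, 2, 3]
Event 4: SEND 3->2: VV[3][3]++ -> VV[3]=[0, 1, 2, 4], msg_vec=[0, 1, 2, 4]; VV[2]=max(VV[2],msg_vec) then VV[2][2]++ -> VV[2]=[0, 1, 3, 4]
Event 5: SEND 2->3: VV[2][2]++ -> VV[2]=[0, 1, 4, 4], msg_vec=[0, 1, 4, 4]; VV[3]=max(VV[3],msg_vec) then VV[3][3]++ -> VV[3]=[0, 1, 4, 5]
Event 6: LOCAL 3: VV[3][3]++ -> VV[3]=[0, 1, 4, 6]
Event 7: SEND 2->1: VV[2][2]++ -> VV[2]=[0, 1, 5, 4], msg_vec=[0, 1, 5, 4]; VV[1]=max(VV[1],msg_vec) then VV[1][1]++ -> VV[1]=[0, 2, 5, 4]
Event 8: SEND 3->1: VV[3][3]++ -> VV[3]=[0, 1, 4, 7], msg_vec=[0, 1, 4, 7]; VV[1]=max(VV[1],msg_vec) then VV[1][1]++ -> VV[1]=[0, 3, 5, 7]
Event 9: SEND 2->0: VV[2][2]++ -> VV[2]=[0, 1, 6, 4], msg_vec=[0, 1, 6, 4]; VV[0]=max(VV[0],msg_vec) then VV[0][0]++ -> VV[0]=[1, 1, 6, 4]
Event 10: SEND 3->2: VV[3][3]++ -> VV[3]=[0, 1, 4, 8], msg_vec=[0, 1, 4, 8]; VV[2]=max(VV[2],msg_vec) then VV[2][2]++ -> VV[2]=[0, 1, 7, 8]
Event 2 stamp: [0, 1, 0, 0]
Event 3 stamp: [0, 0, 2, 1]
[0, 1, 0, 0] <= [0, 0, 2, 1]? False
[0, 0, 2, 1] <= [0, 1, 0, 0]? False
Relation: concurrent

Answer: concurrent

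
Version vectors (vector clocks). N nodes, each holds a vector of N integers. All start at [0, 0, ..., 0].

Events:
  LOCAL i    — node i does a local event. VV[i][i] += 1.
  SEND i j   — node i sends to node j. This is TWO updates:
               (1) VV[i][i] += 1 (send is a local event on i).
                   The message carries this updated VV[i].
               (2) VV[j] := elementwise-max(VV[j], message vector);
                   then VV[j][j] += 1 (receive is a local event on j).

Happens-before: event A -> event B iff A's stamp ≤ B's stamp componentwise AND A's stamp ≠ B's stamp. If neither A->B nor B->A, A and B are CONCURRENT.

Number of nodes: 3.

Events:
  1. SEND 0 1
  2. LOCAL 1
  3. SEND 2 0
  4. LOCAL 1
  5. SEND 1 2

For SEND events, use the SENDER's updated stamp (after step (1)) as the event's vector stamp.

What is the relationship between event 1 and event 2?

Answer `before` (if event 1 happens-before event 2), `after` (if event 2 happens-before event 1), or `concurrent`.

Initial: VV[0]=[0, 0, 0]
Initial: VV[1]=[0, 0, 0]
Initial: VV[2]=[0, 0, 0]
Event 1: SEND 0->1: VV[0][0]++ -> VV[0]=[1, 0, 0], msg_vec=[1, 0, 0]; VV[1]=max(VV[1],msg_vec) then VV[1][1]++ -> VV[1]=[1, 1, 0]
Event 2: LOCAL 1: VV[1][1]++ -> VV[1]=[1, 2, 0]
Event 3: SEND 2->0: VV[2][2]++ -> VV[2]=[0, 0, 1], msg_vec=[0, 0, 1]; VV[0]=max(VV[0],msg_vec) then VV[0][0]++ -> VV[0]=[2, 0, 1]
Event 4: LOCAL 1: VV[1][1]++ -> VV[1]=[1, 3, 0]
Event 5: SEND 1->2: VV[1][1]++ -> VV[1]=[1, 4, 0], msg_vec=[1, 4, 0]; VV[2]=max(VV[2],msg_vec) then VV[2][2]++ -> VV[2]=[1, 4, 2]
Event 1 stamp: [1, 0, 0]
Event 2 stamp: [1, 2, 0]
[1, 0, 0] <= [1, 2, 0]? True
[1, 2, 0] <= [1, 0, 0]? False
Relation: before

Answer: before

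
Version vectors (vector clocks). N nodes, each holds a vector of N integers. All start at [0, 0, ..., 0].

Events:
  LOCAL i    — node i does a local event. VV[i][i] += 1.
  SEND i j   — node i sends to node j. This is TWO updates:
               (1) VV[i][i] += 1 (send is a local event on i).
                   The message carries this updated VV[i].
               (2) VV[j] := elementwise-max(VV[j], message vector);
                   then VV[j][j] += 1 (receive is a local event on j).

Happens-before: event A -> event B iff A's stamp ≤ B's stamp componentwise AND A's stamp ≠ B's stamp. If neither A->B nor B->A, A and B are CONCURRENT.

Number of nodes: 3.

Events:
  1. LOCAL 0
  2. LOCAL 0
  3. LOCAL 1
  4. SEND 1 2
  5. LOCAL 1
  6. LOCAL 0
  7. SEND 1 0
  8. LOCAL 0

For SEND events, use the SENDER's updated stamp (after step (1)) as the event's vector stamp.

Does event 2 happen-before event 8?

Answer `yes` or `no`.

Answer: yes

Derivation:
Initial: VV[0]=[0, 0, 0]
Initial: VV[1]=[0, 0, 0]
Initial: VV[2]=[0, 0, 0]
Event 1: LOCAL 0: VV[0][0]++ -> VV[0]=[1, 0, 0]
Event 2: LOCAL 0: VV[0][0]++ -> VV[0]=[2, 0, 0]
Event 3: LOCAL 1: VV[1][1]++ -> VV[1]=[0, 1, 0]
Event 4: SEND 1->2: VV[1][1]++ -> VV[1]=[0, 2, 0], msg_vec=[0, 2, 0]; VV[2]=max(VV[2],msg_vec) then VV[2][2]++ -> VV[2]=[0, 2, 1]
Event 5: LOCAL 1: VV[1][1]++ -> VV[1]=[0, 3, 0]
Event 6: LOCAL 0: VV[0][0]++ -> VV[0]=[3, 0, 0]
Event 7: SEND 1->0: VV[1][1]++ -> VV[1]=[0, 4, 0], msg_vec=[0, 4, 0]; VV[0]=max(VV[0],msg_vec) then VV[0][0]++ -> VV[0]=[4, 4, 0]
Event 8: LOCAL 0: VV[0][0]++ -> VV[0]=[5, 4, 0]
Event 2 stamp: [2, 0, 0]
Event 8 stamp: [5, 4, 0]
[2, 0, 0] <= [5, 4, 0]? True. Equal? False. Happens-before: True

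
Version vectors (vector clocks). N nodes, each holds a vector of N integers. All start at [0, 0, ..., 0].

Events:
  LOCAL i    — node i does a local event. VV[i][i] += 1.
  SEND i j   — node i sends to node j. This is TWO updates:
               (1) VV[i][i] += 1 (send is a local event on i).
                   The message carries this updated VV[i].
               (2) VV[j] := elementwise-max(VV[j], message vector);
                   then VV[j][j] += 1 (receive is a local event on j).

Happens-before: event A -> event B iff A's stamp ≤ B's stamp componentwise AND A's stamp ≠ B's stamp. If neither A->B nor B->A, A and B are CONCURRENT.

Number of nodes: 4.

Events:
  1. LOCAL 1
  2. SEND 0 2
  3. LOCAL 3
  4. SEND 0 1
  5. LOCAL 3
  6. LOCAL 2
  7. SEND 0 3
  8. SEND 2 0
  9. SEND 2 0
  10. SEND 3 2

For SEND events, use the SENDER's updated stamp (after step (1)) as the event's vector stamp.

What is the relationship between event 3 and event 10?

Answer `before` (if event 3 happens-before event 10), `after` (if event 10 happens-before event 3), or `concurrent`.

Initial: VV[0]=[0, 0, 0, 0]
Initial: VV[1]=[0, 0, 0, 0]
Initial: VV[2]=[0, 0, 0, 0]
Initial: VV[3]=[0, 0, 0, 0]
Event 1: LOCAL 1: VV[1][1]++ -> VV[1]=[0, 1, 0, 0]
Event 2: SEND 0->2: VV[0][0]++ -> VV[0]=[1, 0, 0, 0], msg_vec=[1, 0, 0, 0]; VV[2]=max(VV[2],msg_vec) then VV[2][2]++ -> VV[2]=[1, 0, 1, 0]
Event 3: LOCAL 3: VV[3][3]++ -> VV[3]=[0, 0, 0, 1]
Event 4: SEND 0->1: VV[0][0]++ -> VV[0]=[2, 0, 0, 0], msg_vec=[2, 0, 0, 0]; VV[1]=max(VV[1],msg_vec) then VV[1][1]++ -> VV[1]=[2, 2, 0, 0]
Event 5: LOCAL 3: VV[3][3]++ -> VV[3]=[0, 0, 0, 2]
Event 6: LOCAL 2: VV[2][2]++ -> VV[2]=[1, 0, 2, 0]
Event 7: SEND 0->3: VV[0][0]++ -> VV[0]=[3, 0, 0, 0], msg_vec=[3, 0, 0, 0]; VV[3]=max(VV[3],msg_vec) then VV[3][3]++ -> VV[3]=[3, 0, 0, 3]
Event 8: SEND 2->0: VV[2][2]++ -> VV[2]=[1, 0, 3, 0], msg_vec=[1, 0, 3, 0]; VV[0]=max(VV[0],msg_vec) then VV[0][0]++ -> VV[0]=[4, 0, 3, 0]
Event 9: SEND 2->0: VV[2][2]++ -> VV[2]=[1, 0, 4, 0], msg_vec=[1, 0, 4, 0]; VV[0]=max(VV[0],msg_vec) then VV[0][0]++ -> VV[0]=[5, 0, 4, 0]
Event 10: SEND 3->2: VV[3][3]++ -> VV[3]=[3, 0, 0, 4], msg_vec=[3, 0, 0, 4]; VV[2]=max(VV[2],msg_vec) then VV[2][2]++ -> VV[2]=[3, 0, 5, 4]
Event 3 stamp: [0, 0, 0, 1]
Event 10 stamp: [3, 0, 0, 4]
[0, 0, 0, 1] <= [3, 0, 0, 4]? True
[3, 0, 0, 4] <= [0, 0, 0, 1]? False
Relation: before

Answer: before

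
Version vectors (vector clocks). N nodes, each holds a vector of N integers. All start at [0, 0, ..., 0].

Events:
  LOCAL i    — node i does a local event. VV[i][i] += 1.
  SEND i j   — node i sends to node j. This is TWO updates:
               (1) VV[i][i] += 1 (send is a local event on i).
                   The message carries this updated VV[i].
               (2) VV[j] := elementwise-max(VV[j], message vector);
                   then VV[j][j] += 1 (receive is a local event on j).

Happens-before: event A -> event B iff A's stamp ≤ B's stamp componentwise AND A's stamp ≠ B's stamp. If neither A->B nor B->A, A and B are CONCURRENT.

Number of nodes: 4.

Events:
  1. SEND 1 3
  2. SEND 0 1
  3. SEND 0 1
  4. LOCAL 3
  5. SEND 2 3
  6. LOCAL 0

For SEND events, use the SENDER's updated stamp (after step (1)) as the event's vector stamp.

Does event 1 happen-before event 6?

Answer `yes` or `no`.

Initial: VV[0]=[0, 0, 0, 0]
Initial: VV[1]=[0, 0, 0, 0]
Initial: VV[2]=[0, 0, 0, 0]
Initial: VV[3]=[0, 0, 0, 0]
Event 1: SEND 1->3: VV[1][1]++ -> VV[1]=[0, 1, 0, 0], msg_vec=[0, 1, 0, 0]; VV[3]=max(VV[3],msg_vec) then VV[3][3]++ -> VV[3]=[0, 1, 0, 1]
Event 2: SEND 0->1: VV[0][0]++ -> VV[0]=[1, 0, 0, 0], msg_vec=[1, 0, 0, 0]; VV[1]=max(VV[1],msg_vec) then VV[1][1]++ -> VV[1]=[1, 2, 0, 0]
Event 3: SEND 0->1: VV[0][0]++ -> VV[0]=[2, 0, 0, 0], msg_vec=[2, 0, 0, 0]; VV[1]=max(VV[1],msg_vec) then VV[1][1]++ -> VV[1]=[2, 3, 0, 0]
Event 4: LOCAL 3: VV[3][3]++ -> VV[3]=[0, 1, 0, 2]
Event 5: SEND 2->3: VV[2][2]++ -> VV[2]=[0, 0, 1, 0], msg_vec=[0, 0, 1, 0]; VV[3]=max(VV[3],msg_vec) then VV[3][3]++ -> VV[3]=[0, 1, 1, 3]
Event 6: LOCAL 0: VV[0][0]++ -> VV[0]=[3, 0, 0, 0]
Event 1 stamp: [0, 1, 0, 0]
Event 6 stamp: [3, 0, 0, 0]
[0, 1, 0, 0] <= [3, 0, 0, 0]? False. Equal? False. Happens-before: False

Answer: no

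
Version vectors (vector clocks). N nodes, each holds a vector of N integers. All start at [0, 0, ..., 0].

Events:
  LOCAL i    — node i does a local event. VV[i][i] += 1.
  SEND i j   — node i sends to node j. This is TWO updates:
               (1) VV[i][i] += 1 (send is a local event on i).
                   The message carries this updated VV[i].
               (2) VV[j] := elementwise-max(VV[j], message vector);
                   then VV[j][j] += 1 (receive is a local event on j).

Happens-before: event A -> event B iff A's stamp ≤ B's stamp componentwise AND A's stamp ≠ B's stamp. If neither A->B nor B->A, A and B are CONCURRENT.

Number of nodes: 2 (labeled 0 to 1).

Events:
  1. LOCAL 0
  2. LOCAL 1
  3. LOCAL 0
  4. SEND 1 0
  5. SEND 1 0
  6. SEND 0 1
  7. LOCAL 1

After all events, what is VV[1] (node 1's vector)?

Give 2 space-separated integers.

Answer: 5 5

Derivation:
Initial: VV[0]=[0, 0]
Initial: VV[1]=[0, 0]
Event 1: LOCAL 0: VV[0][0]++ -> VV[0]=[1, 0]
Event 2: LOCAL 1: VV[1][1]++ -> VV[1]=[0, 1]
Event 3: LOCAL 0: VV[0][0]++ -> VV[0]=[2, 0]
Event 4: SEND 1->0: VV[1][1]++ -> VV[1]=[0, 2], msg_vec=[0, 2]; VV[0]=max(VV[0],msg_vec) then VV[0][0]++ -> VV[0]=[3, 2]
Event 5: SEND 1->0: VV[1][1]++ -> VV[1]=[0, 3], msg_vec=[0, 3]; VV[0]=max(VV[0],msg_vec) then VV[0][0]++ -> VV[0]=[4, 3]
Event 6: SEND 0->1: VV[0][0]++ -> VV[0]=[5, 3], msg_vec=[5, 3]; VV[1]=max(VV[1],msg_vec) then VV[1][1]++ -> VV[1]=[5, 4]
Event 7: LOCAL 1: VV[1][1]++ -> VV[1]=[5, 5]
Final vectors: VV[0]=[5, 3]; VV[1]=[5, 5]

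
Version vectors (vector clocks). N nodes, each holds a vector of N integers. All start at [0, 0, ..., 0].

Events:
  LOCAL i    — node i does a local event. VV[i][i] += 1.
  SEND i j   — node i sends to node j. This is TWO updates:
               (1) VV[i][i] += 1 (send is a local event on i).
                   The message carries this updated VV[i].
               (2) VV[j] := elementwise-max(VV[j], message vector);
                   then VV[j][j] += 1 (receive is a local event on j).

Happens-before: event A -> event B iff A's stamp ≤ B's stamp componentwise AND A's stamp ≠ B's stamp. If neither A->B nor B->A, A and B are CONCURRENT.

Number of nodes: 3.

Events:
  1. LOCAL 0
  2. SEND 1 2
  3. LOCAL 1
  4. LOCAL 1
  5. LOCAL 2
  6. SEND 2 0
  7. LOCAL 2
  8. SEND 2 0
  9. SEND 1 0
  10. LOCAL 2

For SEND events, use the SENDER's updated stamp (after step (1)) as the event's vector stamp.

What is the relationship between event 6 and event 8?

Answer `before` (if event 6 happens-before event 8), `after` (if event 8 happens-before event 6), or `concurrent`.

Initial: VV[0]=[0, 0, 0]
Initial: VV[1]=[0, 0, 0]
Initial: VV[2]=[0, 0, 0]
Event 1: LOCAL 0: VV[0][0]++ -> VV[0]=[1, 0, 0]
Event 2: SEND 1->2: VV[1][1]++ -> VV[1]=[0, 1, 0], msg_vec=[0, 1, 0]; VV[2]=max(VV[2],msg_vec) then VV[2][2]++ -> VV[2]=[0, 1, 1]
Event 3: LOCAL 1: VV[1][1]++ -> VV[1]=[0, 2, 0]
Event 4: LOCAL 1: VV[1][1]++ -> VV[1]=[0, 3, 0]
Event 5: LOCAL 2: VV[2][2]++ -> VV[2]=[0, 1, 2]
Event 6: SEND 2->0: VV[2][2]++ -> VV[2]=[0, 1, 3], msg_vec=[0, 1, 3]; VV[0]=max(VV[0],msg_vec) then VV[0][0]++ -> VV[0]=[2, 1, 3]
Event 7: LOCAL 2: VV[2][2]++ -> VV[2]=[0, 1, 4]
Event 8: SEND 2->0: VV[2][2]++ -> VV[2]=[0, 1, 5], msg_vec=[0, 1, 5]; VV[0]=max(VV[0],msg_vec) then VV[0][0]++ -> VV[0]=[3, 1, 5]
Event 9: SEND 1->0: VV[1][1]++ -> VV[1]=[0, 4, 0], msg_vec=[0, 4, 0]; VV[0]=max(VV[0],msg_vec) then VV[0][0]++ -> VV[0]=[4, 4, 5]
Event 10: LOCAL 2: VV[2][2]++ -> VV[2]=[0, 1, 6]
Event 6 stamp: [0, 1, 3]
Event 8 stamp: [0, 1, 5]
[0, 1, 3] <= [0, 1, 5]? True
[0, 1, 5] <= [0, 1, 3]? False
Relation: before

Answer: before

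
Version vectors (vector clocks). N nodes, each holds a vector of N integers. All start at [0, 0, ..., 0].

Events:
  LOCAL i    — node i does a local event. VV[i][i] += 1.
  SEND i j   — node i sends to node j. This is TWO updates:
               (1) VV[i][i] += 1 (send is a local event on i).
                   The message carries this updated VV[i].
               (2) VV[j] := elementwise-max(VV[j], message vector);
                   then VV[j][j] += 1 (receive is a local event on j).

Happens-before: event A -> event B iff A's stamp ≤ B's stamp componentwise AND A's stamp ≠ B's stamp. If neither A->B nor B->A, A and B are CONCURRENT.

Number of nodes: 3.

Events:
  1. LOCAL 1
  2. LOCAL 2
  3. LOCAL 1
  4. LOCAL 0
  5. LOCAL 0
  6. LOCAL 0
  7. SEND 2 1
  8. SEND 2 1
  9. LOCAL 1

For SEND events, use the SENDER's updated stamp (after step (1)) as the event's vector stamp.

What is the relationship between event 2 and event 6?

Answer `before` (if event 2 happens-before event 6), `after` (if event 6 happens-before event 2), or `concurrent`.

Initial: VV[0]=[0, 0, 0]
Initial: VV[1]=[0, 0, 0]
Initial: VV[2]=[0, 0, 0]
Event 1: LOCAL 1: VV[1][1]++ -> VV[1]=[0, 1, 0]
Event 2: LOCAL 2: VV[2][2]++ -> VV[2]=[0, 0, 1]
Event 3: LOCAL 1: VV[1][1]++ -> VV[1]=[0, 2, 0]
Event 4: LOCAL 0: VV[0][0]++ -> VV[0]=[1, 0, 0]
Event 5: LOCAL 0: VV[0][0]++ -> VV[0]=[2, 0, 0]
Event 6: LOCAL 0: VV[0][0]++ -> VV[0]=[3, 0, 0]
Event 7: SEND 2->1: VV[2][2]++ -> VV[2]=[0, 0, 2], msg_vec=[0, 0, 2]; VV[1]=max(VV[1],msg_vec) then VV[1][1]++ -> VV[1]=[0, 3, 2]
Event 8: SEND 2->1: VV[2][2]++ -> VV[2]=[0, 0, 3], msg_vec=[0, 0, 3]; VV[1]=max(VV[1],msg_vec) then VV[1][1]++ -> VV[1]=[0, 4, 3]
Event 9: LOCAL 1: VV[1][1]++ -> VV[1]=[0, 5, 3]
Event 2 stamp: [0, 0, 1]
Event 6 stamp: [3, 0, 0]
[0, 0, 1] <= [3, 0, 0]? False
[3, 0, 0] <= [0, 0, 1]? False
Relation: concurrent

Answer: concurrent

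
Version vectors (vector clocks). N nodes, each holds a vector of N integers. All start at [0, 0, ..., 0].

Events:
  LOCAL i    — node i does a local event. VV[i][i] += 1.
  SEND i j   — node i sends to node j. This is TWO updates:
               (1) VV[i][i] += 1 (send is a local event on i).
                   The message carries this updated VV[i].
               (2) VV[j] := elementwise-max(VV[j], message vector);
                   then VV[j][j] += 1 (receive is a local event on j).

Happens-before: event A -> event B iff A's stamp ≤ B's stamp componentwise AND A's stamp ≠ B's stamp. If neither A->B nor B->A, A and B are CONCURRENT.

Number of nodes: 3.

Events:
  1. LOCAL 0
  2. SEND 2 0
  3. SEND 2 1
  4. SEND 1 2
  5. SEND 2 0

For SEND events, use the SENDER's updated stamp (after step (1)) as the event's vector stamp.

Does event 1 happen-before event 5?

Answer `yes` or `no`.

Answer: no

Derivation:
Initial: VV[0]=[0, 0, 0]
Initial: VV[1]=[0, 0, 0]
Initial: VV[2]=[0, 0, 0]
Event 1: LOCAL 0: VV[0][0]++ -> VV[0]=[1, 0, 0]
Event 2: SEND 2->0: VV[2][2]++ -> VV[2]=[0, 0, 1], msg_vec=[0, 0, 1]; VV[0]=max(VV[0],msg_vec) then VV[0][0]++ -> VV[0]=[2, 0, 1]
Event 3: SEND 2->1: VV[2][2]++ -> VV[2]=[0, 0, 2], msg_vec=[0, 0, 2]; VV[1]=max(VV[1],msg_vec) then VV[1][1]++ -> VV[1]=[0, 1, 2]
Event 4: SEND 1->2: VV[1][1]++ -> VV[1]=[0, 2, 2], msg_vec=[0, 2, 2]; VV[2]=max(VV[2],msg_vec) then VV[2][2]++ -> VV[2]=[0, 2, 3]
Event 5: SEND 2->0: VV[2][2]++ -> VV[2]=[0, 2, 4], msg_vec=[0, 2, 4]; VV[0]=max(VV[0],msg_vec) then VV[0][0]++ -> VV[0]=[3, 2, 4]
Event 1 stamp: [1, 0, 0]
Event 5 stamp: [0, 2, 4]
[1, 0, 0] <= [0, 2, 4]? False. Equal? False. Happens-before: False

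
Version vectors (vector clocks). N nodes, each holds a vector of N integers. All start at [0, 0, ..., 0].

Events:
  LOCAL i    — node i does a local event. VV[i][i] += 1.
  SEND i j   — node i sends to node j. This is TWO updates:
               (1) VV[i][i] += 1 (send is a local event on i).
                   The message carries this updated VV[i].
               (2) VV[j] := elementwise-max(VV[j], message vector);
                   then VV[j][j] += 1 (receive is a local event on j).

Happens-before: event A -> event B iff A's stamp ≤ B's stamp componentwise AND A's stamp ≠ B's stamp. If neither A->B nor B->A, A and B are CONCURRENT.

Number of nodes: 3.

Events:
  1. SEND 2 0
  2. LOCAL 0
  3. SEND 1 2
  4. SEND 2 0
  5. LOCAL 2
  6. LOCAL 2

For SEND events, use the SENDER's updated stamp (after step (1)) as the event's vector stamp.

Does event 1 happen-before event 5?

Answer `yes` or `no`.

Answer: yes

Derivation:
Initial: VV[0]=[0, 0, 0]
Initial: VV[1]=[0, 0, 0]
Initial: VV[2]=[0, 0, 0]
Event 1: SEND 2->0: VV[2][2]++ -> VV[2]=[0, 0, 1], msg_vec=[0, 0, 1]; VV[0]=max(VV[0],msg_vec) then VV[0][0]++ -> VV[0]=[1, 0, 1]
Event 2: LOCAL 0: VV[0][0]++ -> VV[0]=[2, 0, 1]
Event 3: SEND 1->2: VV[1][1]++ -> VV[1]=[0, 1, 0], msg_vec=[0, 1, 0]; VV[2]=max(VV[2],msg_vec) then VV[2][2]++ -> VV[2]=[0, 1, 2]
Event 4: SEND 2->0: VV[2][2]++ -> VV[2]=[0, 1, 3], msg_vec=[0, 1, 3]; VV[0]=max(VV[0],msg_vec) then VV[0][0]++ -> VV[0]=[3, 1, 3]
Event 5: LOCAL 2: VV[2][2]++ -> VV[2]=[0, 1, 4]
Event 6: LOCAL 2: VV[2][2]++ -> VV[2]=[0, 1, 5]
Event 1 stamp: [0, 0, 1]
Event 5 stamp: [0, 1, 4]
[0, 0, 1] <= [0, 1, 4]? True. Equal? False. Happens-before: True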